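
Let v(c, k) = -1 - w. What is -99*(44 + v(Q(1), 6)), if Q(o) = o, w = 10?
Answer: -3267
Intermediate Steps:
v(c, k) = -11 (v(c, k) = -1 - 1*10 = -1 - 10 = -11)
-99*(44 + v(Q(1), 6)) = -99*(44 - 11) = -99*33 = -3267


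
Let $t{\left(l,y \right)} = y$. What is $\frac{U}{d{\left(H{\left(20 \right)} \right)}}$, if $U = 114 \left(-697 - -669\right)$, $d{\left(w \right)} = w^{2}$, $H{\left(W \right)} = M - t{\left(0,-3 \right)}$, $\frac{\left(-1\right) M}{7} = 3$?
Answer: $- \frac{266}{27} \approx -9.8519$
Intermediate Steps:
$M = -21$ ($M = \left(-7\right) 3 = -21$)
$H{\left(W \right)} = -18$ ($H{\left(W \right)} = -21 - -3 = -21 + 3 = -18$)
$U = -3192$ ($U = 114 \left(-697 + 669\right) = 114 \left(-28\right) = -3192$)
$\frac{U}{d{\left(H{\left(20 \right)} \right)}} = - \frac{3192}{\left(-18\right)^{2}} = - \frac{3192}{324} = \left(-3192\right) \frac{1}{324} = - \frac{266}{27}$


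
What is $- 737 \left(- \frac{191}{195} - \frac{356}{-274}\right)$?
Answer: $- \frac{6296191}{26715} \approx -235.68$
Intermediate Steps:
$- 737 \left(- \frac{191}{195} - \frac{356}{-274}\right) = - 737 \left(\left(-191\right) \frac{1}{195} - - \frac{178}{137}\right) = - 737 \left(- \frac{191}{195} + \frac{178}{137}\right) = \left(-737\right) \frac{8543}{26715} = - \frac{6296191}{26715}$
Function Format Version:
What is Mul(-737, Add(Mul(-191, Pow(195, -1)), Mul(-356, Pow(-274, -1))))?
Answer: Rational(-6296191, 26715) ≈ -235.68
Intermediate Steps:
Mul(-737, Add(Mul(-191, Pow(195, -1)), Mul(-356, Pow(-274, -1)))) = Mul(-737, Add(Mul(-191, Rational(1, 195)), Mul(-356, Rational(-1, 274)))) = Mul(-737, Add(Rational(-191, 195), Rational(178, 137))) = Mul(-737, Rational(8543, 26715)) = Rational(-6296191, 26715)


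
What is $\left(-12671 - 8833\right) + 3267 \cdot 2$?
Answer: $-14970$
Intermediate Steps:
$\left(-12671 - 8833\right) + 3267 \cdot 2 = -21504 + 6534 = -14970$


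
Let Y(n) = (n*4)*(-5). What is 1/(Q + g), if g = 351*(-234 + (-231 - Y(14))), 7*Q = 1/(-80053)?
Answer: -560371/36387690886 ≈ -1.5400e-5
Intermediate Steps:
Q = -1/560371 (Q = (1/7)/(-80053) = (1/7)*(-1/80053) = -1/560371 ≈ -1.7845e-6)
Y(n) = -20*n (Y(n) = (4*n)*(-5) = -20*n)
g = -64935 (g = 351*(-234 + (-231 - (-20)*14)) = 351*(-234 + (-231 - 1*(-280))) = 351*(-234 + (-231 + 280)) = 351*(-234 + 49) = 351*(-185) = -64935)
1/(Q + g) = 1/(-1/560371 - 64935) = 1/(-36387690886/560371) = -560371/36387690886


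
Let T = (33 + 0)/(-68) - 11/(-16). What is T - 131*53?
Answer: -1888441/272 ≈ -6942.8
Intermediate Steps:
T = 55/272 (T = 33*(-1/68) - 11*(-1/16) = -33/68 + 11/16 = 55/272 ≈ 0.20221)
T - 131*53 = 55/272 - 131*53 = 55/272 - 6943 = -1888441/272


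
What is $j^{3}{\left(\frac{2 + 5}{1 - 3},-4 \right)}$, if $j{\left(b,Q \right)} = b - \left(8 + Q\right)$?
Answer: $- \frac{3375}{8} \approx -421.88$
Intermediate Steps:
$j{\left(b,Q \right)} = -8 + b - Q$
$j^{3}{\left(\frac{2 + 5}{1 - 3},-4 \right)} = \left(-8 + \frac{2 + 5}{1 - 3} - -4\right)^{3} = \left(-8 + \frac{7}{-2} + 4\right)^{3} = \left(-8 + 7 \left(- \frac{1}{2}\right) + 4\right)^{3} = \left(-8 - \frac{7}{2} + 4\right)^{3} = \left(- \frac{15}{2}\right)^{3} = - \frac{3375}{8}$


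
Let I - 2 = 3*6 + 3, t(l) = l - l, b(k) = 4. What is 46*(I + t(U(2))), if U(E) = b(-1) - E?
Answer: 1058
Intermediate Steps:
U(E) = 4 - E
t(l) = 0
I = 23 (I = 2 + (3*6 + 3) = 2 + (18 + 3) = 2 + 21 = 23)
46*(I + t(U(2))) = 46*(23 + 0) = 46*23 = 1058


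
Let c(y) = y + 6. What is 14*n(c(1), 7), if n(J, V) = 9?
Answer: 126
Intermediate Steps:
c(y) = 6 + y
14*n(c(1), 7) = 14*9 = 126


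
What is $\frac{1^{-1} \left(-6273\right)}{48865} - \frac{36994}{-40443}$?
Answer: $\frac{1554012871}{1976247195} \approx 0.78635$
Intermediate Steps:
$\frac{1^{-1} \left(-6273\right)}{48865} - \frac{36994}{-40443} = 1 \left(-6273\right) \frac{1}{48865} - - \frac{36994}{40443} = \left(-6273\right) \frac{1}{48865} + \frac{36994}{40443} = - \frac{6273}{48865} + \frac{36994}{40443} = \frac{1554012871}{1976247195}$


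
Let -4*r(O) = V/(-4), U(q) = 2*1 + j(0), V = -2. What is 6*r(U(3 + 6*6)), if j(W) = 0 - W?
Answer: -¾ ≈ -0.75000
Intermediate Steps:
j(W) = -W
U(q) = 2 (U(q) = 2*1 - 1*0 = 2 + 0 = 2)
r(O) = -⅛ (r(O) = -(-1)/(2*(-4)) = -(-1)*(-1)/(2*4) = -¼*½ = -⅛)
6*r(U(3 + 6*6)) = 6*(-⅛) = -¾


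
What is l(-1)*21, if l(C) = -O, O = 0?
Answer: 0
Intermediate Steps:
l(C) = 0 (l(C) = -1*0 = 0)
l(-1)*21 = 0*21 = 0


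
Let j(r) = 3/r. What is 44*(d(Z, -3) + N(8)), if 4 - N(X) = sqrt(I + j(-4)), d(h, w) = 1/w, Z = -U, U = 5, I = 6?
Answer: 484/3 - 22*sqrt(21) ≈ 60.517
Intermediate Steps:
Z = -5 (Z = -1*5 = -5)
N(X) = 4 - sqrt(21)/2 (N(X) = 4 - sqrt(6 + 3/(-4)) = 4 - sqrt(6 + 3*(-1/4)) = 4 - sqrt(6 - 3/4) = 4 - sqrt(21/4) = 4 - sqrt(21)/2)
44*(d(Z, -3) + N(8)) = 44*(1/(-3) + (4 - sqrt(21)/2)) = 44*(-1/3 + (4 - sqrt(21)/2)) = 44*(11/3 - sqrt(21)/2) = 484/3 - 22*sqrt(21)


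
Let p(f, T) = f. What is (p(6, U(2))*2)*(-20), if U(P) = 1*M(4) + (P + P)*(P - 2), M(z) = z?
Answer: -240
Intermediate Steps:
U(P) = 4 + 2*P*(-2 + P) (U(P) = 1*4 + (P + P)*(P - 2) = 4 + (2*P)*(-2 + P) = 4 + 2*P*(-2 + P))
(p(6, U(2))*2)*(-20) = (6*2)*(-20) = 12*(-20) = -240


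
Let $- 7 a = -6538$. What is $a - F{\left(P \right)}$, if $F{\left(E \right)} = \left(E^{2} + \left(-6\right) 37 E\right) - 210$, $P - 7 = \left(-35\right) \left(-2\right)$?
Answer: $12309$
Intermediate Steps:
$a = 934$ ($a = \left(- \frac{1}{7}\right) \left(-6538\right) = 934$)
$P = 77$ ($P = 7 - -70 = 7 + 70 = 77$)
$F{\left(E \right)} = -210 + E^{2} - 222 E$ ($F{\left(E \right)} = \left(E^{2} - 222 E\right) - 210 = -210 + E^{2} - 222 E$)
$a - F{\left(P \right)} = 934 - \left(-210 + 77^{2} - 17094\right) = 934 - \left(-210 + 5929 - 17094\right) = 934 - -11375 = 934 + 11375 = 12309$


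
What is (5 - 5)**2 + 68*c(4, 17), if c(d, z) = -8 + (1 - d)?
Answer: -748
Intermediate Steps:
c(d, z) = -7 - d
(5 - 5)**2 + 68*c(4, 17) = (5 - 5)**2 + 68*(-7 - 1*4) = 0**2 + 68*(-7 - 4) = 0 + 68*(-11) = 0 - 748 = -748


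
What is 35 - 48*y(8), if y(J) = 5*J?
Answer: -1885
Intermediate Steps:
35 - 48*y(8) = 35 - 240*8 = 35 - 48*40 = 35 - 1920 = -1885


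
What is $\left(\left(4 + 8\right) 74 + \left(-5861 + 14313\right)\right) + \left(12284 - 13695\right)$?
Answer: $7929$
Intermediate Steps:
$\left(\left(4 + 8\right) 74 + \left(-5861 + 14313\right)\right) + \left(12284 - 13695\right) = \left(12 \cdot 74 + 8452\right) - 1411 = \left(888 + 8452\right) - 1411 = 9340 - 1411 = 7929$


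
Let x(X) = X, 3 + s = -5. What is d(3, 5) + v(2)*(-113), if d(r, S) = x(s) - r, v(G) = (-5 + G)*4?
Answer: 1345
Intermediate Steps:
s = -8 (s = -3 - 5 = -8)
v(G) = -20 + 4*G
d(r, S) = -8 - r
d(3, 5) + v(2)*(-113) = (-8 - 1*3) + (-20 + 4*2)*(-113) = (-8 - 3) + (-20 + 8)*(-113) = -11 - 12*(-113) = -11 + 1356 = 1345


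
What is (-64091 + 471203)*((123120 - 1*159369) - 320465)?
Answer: -145222549968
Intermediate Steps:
(-64091 + 471203)*((123120 - 1*159369) - 320465) = 407112*((123120 - 159369) - 320465) = 407112*(-36249 - 320465) = 407112*(-356714) = -145222549968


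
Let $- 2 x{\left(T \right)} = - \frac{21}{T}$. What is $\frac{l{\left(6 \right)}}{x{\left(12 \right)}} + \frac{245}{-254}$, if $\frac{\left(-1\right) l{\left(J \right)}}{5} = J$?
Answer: $- \frac{62675}{1778} \approx -35.25$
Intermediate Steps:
$x{\left(T \right)} = \frac{21}{2 T}$ ($x{\left(T \right)} = - \frac{\left(-21\right) \frac{1}{T}}{2} = \frac{21}{2 T}$)
$l{\left(J \right)} = - 5 J$
$\frac{l{\left(6 \right)}}{x{\left(12 \right)}} + \frac{245}{-254} = \frac{\left(-5\right) 6}{\frac{21}{2} \cdot \frac{1}{12}} + \frac{245}{-254} = - \frac{30}{\frac{21}{2} \cdot \frac{1}{12}} + 245 \left(- \frac{1}{254}\right) = - \frac{30}{\frac{7}{8}} - \frac{245}{254} = \left(-30\right) \frac{8}{7} - \frac{245}{254} = - \frac{240}{7} - \frac{245}{254} = - \frac{62675}{1778}$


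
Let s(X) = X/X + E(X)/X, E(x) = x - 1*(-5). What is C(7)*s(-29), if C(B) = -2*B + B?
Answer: -371/29 ≈ -12.793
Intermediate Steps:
E(x) = 5 + x (E(x) = x + 5 = 5 + x)
s(X) = 1 + (5 + X)/X (s(X) = X/X + (5 + X)/X = 1 + (5 + X)/X)
C(B) = -B
C(7)*s(-29) = (-1*7)*(2 + 5/(-29)) = -7*(2 + 5*(-1/29)) = -7*(2 - 5/29) = -7*53/29 = -371/29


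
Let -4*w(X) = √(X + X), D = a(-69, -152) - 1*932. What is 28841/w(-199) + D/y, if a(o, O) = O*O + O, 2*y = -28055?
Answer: -8808/5611 + 57682*I*√398/199 ≈ -1.5698 + 5782.7*I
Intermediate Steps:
y = -28055/2 (y = (½)*(-28055) = -28055/2 ≈ -14028.)
a(o, O) = O + O² (a(o, O) = O² + O = O + O²)
D = 22020 (D = -152*(1 - 152) - 1*932 = -152*(-151) - 932 = 22952 - 932 = 22020)
w(X) = -√2*√X/4 (w(X) = -√(X + X)/4 = -√2*√X/4)
28841/w(-199) + D/y = 28841/((-√2*√(-199)/4)) + 22020/(-28055/2) = 28841/((-√2*I*√199/4)) + 22020*(-2/28055) = 28841/((-I*√398/4)) - 8808/5611 = 28841*(2*I*√398/199) - 8808/5611 = 57682*I*√398/199 - 8808/5611 = -8808/5611 + 57682*I*√398/199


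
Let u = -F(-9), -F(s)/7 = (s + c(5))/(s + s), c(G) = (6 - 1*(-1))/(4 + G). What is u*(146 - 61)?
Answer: 22015/81 ≈ 271.79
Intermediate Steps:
c(G) = 7/(4 + G) (c(G) = (6 + 1)/(4 + G) = 7/(4 + G))
F(s) = -7*(7/9 + s)/(2*s) (F(s) = -7*(s + 7/(4 + 5))/(s + s) = -7*(s + 7/9)/(2*s) = -7*(s + 7*(1/9))*1/(2*s) = -7*(s + 7/9)*1/(2*s) = -7*(7/9 + s)*1/(2*s) = -7*(7/9 + s)/(2*s))
u = 259/81 (u = -7*(-7 - 9*(-9))/(18*(-9)) = -7*(-1)*(-7 + 81)/(18*9) = -7*(-1)*74/(18*9) = -1*(-259/81) = 259/81 ≈ 3.1975)
u*(146 - 61) = 259*(146 - 61)/81 = (259/81)*85 = 22015/81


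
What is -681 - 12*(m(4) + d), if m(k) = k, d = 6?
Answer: -801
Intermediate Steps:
-681 - 12*(m(4) + d) = -681 - 12*(4 + 6) = -681 - 12*10 = -681 - 120 = -801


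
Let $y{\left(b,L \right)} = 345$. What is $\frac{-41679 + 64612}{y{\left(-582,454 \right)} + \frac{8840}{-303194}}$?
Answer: $\frac{3476574001}{52296545} \approx 66.478$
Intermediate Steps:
$\frac{-41679 + 64612}{y{\left(-582,454 \right)} + \frac{8840}{-303194}} = \frac{-41679 + 64612}{345 + \frac{8840}{-303194}} = \frac{22933}{345 + 8840 \left(- \frac{1}{303194}\right)} = \frac{22933}{345 - \frac{4420}{151597}} = \frac{22933}{\frac{52296545}{151597}} = 22933 \cdot \frac{151597}{52296545} = \frac{3476574001}{52296545}$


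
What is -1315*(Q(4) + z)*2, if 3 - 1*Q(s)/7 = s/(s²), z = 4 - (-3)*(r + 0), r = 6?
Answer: -216975/2 ≈ -1.0849e+5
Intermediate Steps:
z = 22 (z = 4 - (-3)*(6 + 0) = 4 - (-3)*6 = 4 - 1*(-18) = 4 + 18 = 22)
Q(s) = 21 - 7/s (Q(s) = 21 - 7*s/(s²) = 21 - 7*s/s² = 21 - 7/s)
-1315*(Q(4) + z)*2 = -1315*((21 - 7/4) + 22)*2 = -1315*(77/4 + 22)*2 = -216975*2/4 = -1315*165/2 = -216975/2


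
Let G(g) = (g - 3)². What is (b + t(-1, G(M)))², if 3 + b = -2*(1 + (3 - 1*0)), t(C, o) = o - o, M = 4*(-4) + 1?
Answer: 121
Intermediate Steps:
M = -15 (M = -16 + 1 = -15)
G(g) = (-3 + g)²
t(C, o) = 0
b = -11 (b = -3 - 2*(1 + (3 - 1*0)) = -3 - 2*(1 + (3 + 0)) = -3 - 2*(1 + 3) = -3 - 2*4 = -3 - 8 = -11)
(b + t(-1, G(M)))² = (-11 + 0)² = (-11)² = 121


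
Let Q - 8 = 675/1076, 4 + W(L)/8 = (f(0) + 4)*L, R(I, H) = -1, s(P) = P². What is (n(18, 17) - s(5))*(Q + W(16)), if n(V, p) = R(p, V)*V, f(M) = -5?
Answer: 7003711/1076 ≈ 6509.0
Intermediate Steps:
n(V, p) = -V
W(L) = -32 - 8*L (W(L) = -32 + 8*((-5 + 4)*L) = -32 + 8*(-L) = -32 - 8*L)
Q = 9283/1076 (Q = 8 + 675/1076 = 9283/1076 ≈ 8.6273)
(n(18, 17) - s(5))*(Q + W(16)) = (-1*18 - 1*5²)*(9283/1076 + (-32 - 8*16)) = (-18 - 1*25)*(9283/1076 + (-32 - 128)) = (-18 - 25)*(9283/1076 - 160) = -43*(-162877/1076) = 7003711/1076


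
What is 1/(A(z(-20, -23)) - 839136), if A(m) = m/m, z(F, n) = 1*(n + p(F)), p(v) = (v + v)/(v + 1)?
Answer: -1/839135 ≈ -1.1917e-6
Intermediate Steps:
p(v) = 2*v/(1 + v) (p(v) = (2*v)/(1 + v) = 2*v/(1 + v))
z(F, n) = n + 2*F/(1 + F) (z(F, n) = 1*(n + 2*F/(1 + F)) = n + 2*F/(1 + F))
A(m) = 1
1/(A(z(-20, -23)) - 839136) = 1/(1 - 839136) = 1/(-839135) = -1/839135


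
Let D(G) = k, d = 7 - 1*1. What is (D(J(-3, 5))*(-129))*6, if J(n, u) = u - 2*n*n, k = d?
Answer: -4644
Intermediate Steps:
d = 6 (d = 7 - 1 = 6)
k = 6
J(n, u) = u - 2*n**2
D(G) = 6
(D(J(-3, 5))*(-129))*6 = (6*(-129))*6 = -774*6 = -4644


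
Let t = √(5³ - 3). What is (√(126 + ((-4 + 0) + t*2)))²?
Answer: 122 + 2*√122 ≈ 144.09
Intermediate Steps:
t = √122 (t = √(125 - 3) = √122 ≈ 11.045)
(√(126 + ((-4 + 0) + t*2)))² = (√(126 + ((-4 + 0) + √122*2)))² = (√(126 + (-4 + 2*√122)))² = (√(122 + 2*√122))² = 122 + 2*√122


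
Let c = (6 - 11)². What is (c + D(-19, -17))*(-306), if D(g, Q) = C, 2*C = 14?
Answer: -9792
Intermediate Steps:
C = 7 (C = (½)*14 = 7)
D(g, Q) = 7
c = 25 (c = (-5)² = 25)
(c + D(-19, -17))*(-306) = (25 + 7)*(-306) = 32*(-306) = -9792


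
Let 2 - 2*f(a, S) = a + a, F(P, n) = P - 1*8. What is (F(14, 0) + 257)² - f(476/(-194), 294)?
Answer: 6709058/97 ≈ 69166.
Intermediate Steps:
F(P, n) = -8 + P (F(P, n) = P - 8 = -8 + P)
f(a, S) = 1 - a (f(a, S) = 1 - (a + a)/2 = 1 - a)
(F(14, 0) + 257)² - f(476/(-194), 294) = ((-8 + 14) + 257)² - (1 - 476/(-194)) = (6 + 257)² - (1 - 476*(-1)/194) = 263² - (1 - 1*(-238/97)) = 69169 - (1 + 238/97) = 69169 - 1*335/97 = 69169 - 335/97 = 6709058/97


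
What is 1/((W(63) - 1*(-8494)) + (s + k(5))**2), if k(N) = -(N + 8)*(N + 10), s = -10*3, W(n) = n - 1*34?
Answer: 1/59148 ≈ 1.6907e-5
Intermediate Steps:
W(n) = -34 + n (W(n) = n - 34 = -34 + n)
s = -30
k(N) = -(8 + N)*(10 + N)
1/((W(63) - 1*(-8494)) + (s + k(5))**2) = 1/(((-34 + 63) - 1*(-8494)) + (-30 + (-80 - 1*5**2 - 18*5))**2) = 1/((29 + 8494) + (-30 + (-80 - 1*25 - 90))**2) = 1/(8523 + (-30 + (-80 - 25 - 90))**2) = 1/(8523 + (-30 - 195)**2) = 1/(8523 + (-225)**2) = 1/(8523 + 50625) = 1/59148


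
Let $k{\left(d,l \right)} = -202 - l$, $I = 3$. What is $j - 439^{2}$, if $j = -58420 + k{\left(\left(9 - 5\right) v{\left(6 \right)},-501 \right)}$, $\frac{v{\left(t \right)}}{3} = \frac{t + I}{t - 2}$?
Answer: $-250842$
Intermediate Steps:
$v{\left(t \right)} = \frac{3 \left(3 + t\right)}{-2 + t}$ ($v{\left(t \right)} = 3 \frac{t + 3}{t - 2} = 3 \frac{3 + t}{-2 + t} = \frac{3 \left(3 + t\right)}{-2 + t}$)
$j = -58121$ ($j = -58420 - -299 = -58420 + \left(-202 + 501\right) = -58420 + 299 = -58121$)
$j - 439^{2} = -58121 - 439^{2} = -58121 - 192721 = -250842$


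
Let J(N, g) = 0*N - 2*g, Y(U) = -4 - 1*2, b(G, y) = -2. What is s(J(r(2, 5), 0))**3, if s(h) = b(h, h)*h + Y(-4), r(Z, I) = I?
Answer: -216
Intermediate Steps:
Y(U) = -6 (Y(U) = -4 - 2 = -6)
J(N, g) = -2*g (J(N, g) = 0 - 2*g = -2*g)
s(h) = -6 - 2*h (s(h) = -2*h - 6 = -6 - 2*h)
s(J(r(2, 5), 0))**3 = (-6 - (-4)*0)**3 = (-6 - 2*0)**3 = (-6 + 0)**3 = (-6)**3 = -216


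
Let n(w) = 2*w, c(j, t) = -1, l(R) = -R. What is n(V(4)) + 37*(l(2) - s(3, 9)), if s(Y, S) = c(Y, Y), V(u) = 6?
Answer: -25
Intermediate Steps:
s(Y, S) = -1
n(V(4)) + 37*(l(2) - s(3, 9)) = 2*6 + 37*(-1*2 - 1*(-1)) = 12 + 37*(-2 + 1) = 12 + 37*(-1) = 12 - 37 = -25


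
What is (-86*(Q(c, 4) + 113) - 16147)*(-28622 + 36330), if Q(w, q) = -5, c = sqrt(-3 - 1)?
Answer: -196052980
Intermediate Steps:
c = 2*I (c = sqrt(-4) = 2*I ≈ 2.0*I)
(-86*(Q(c, 4) + 113) - 16147)*(-28622 + 36330) = (-86*(-5 + 113) - 16147)*(-28622 + 36330) = (-86*108 - 16147)*7708 = (-9288 - 16147)*7708 = -25435*7708 = -196052980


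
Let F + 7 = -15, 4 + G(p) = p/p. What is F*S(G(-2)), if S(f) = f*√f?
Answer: 66*I*√3 ≈ 114.32*I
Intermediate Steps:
G(p) = -3 (G(p) = -4 + p/p = -4 + 1 = -3)
F = -22 (F = -7 - 15 = -22)
S(f) = f^(3/2)
F*S(G(-2)) = -(-66)*I*√3 = 66*I*√3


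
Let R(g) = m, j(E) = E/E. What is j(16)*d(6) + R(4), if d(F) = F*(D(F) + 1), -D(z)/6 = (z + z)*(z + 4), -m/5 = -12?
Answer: -4254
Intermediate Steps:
m = 60 (m = -5*(-12) = 60)
D(z) = -12*z*(4 + z) (D(z) = -6*(z + z)*(z + 4) = -6*2*z*(4 + z) = -12*z*(4 + z))
j(E) = 1
R(g) = 60
d(F) = F*(1 - 12*F*(4 + F)) (d(F) = F*(-12*F*(4 + F) + 1) = F*(1 - 12*F*(4 + F)))
j(16)*d(6) + R(4) = 1*(-1*6*(-1 + 12*6*(4 + 6))) + 60 = 1*(-1*6*(-1 + 12*6*10)) + 60 = 1*(-1*6*(-1 + 720)) + 60 = 1*(-1*6*719) + 60 = 1*(-4314) + 60 = -4314 + 60 = -4254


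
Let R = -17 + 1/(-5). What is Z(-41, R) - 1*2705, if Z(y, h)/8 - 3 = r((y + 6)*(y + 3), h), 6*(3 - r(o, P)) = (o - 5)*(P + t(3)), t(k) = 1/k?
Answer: 244267/9 ≈ 27141.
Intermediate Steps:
R = -86/5 (R = -17 - 1/5 = -86/5 ≈ -17.200)
r(o, P) = 3 - (-5 + o)*(1/3 + P)/6 (r(o, P) = 3 - (o - 5)*(P + 1/3)/6 = 3 - (-5 + o)*(P + 1/3)/6 = 3 - (-5 + o)*(1/3 + P)/6)
Z(y, h) = 452/9 + 20*h/3 - 4*(3 + y)*(6 + y)/9 - 4*h*(3 + y)*(6 + y)/3 (Z(y, h) = 24 + 8*(59/18 - (y + 6)*(y + 3)/18 + 5*h/6 - h*(y + 6)*(y + 3)/6) = 24 + 8*(59/18 - (6 + y)*(3 + y)/18 + 5*h/6 - h*(6 + y)*(3 + y)/6) = 24 + 8*(59/18 - (3 + y)*(6 + y)/18 + 5*h/6 - h*(3 + y)*(6 + y)/6) = 24 + 8*(59/18 + 5*h/6 - (3 + y)*(6 + y)/18 - h*(3 + y)*(6 + y)/6) = 24 + (236/9 + 20*h/3 - 4*(3 + y)*(6 + y)/9 - 4*h*(3 + y)*(6 + y)/3) = 452/9 + 20*h/3 - 4*(3 + y)*(6 + y)/9 - 4*h*(3 + y)*(6 + y)/3)
Z(-41, R) - 1*2705 = (380/9 - 4*(-41) - 4/9*(-41)**2 + (20/3)*(-86/5) - 4/3*(-86/5)*(18 + (-41)**2 + 9*(-41))) - 1*2705 = (380/9 + 164 - 4/9*1681 - 344/3 - 4/3*(-86/5)*(18 + 1681 - 369)) - 2705 = (380/9 + 164 - 6724/9 - 344/3 - 4/3*(-86/5)*1330) - 2705 = (380/9 + 164 - 6724/9 - 344/3 + 91504/3) - 2705 = 268612/9 - 2705 = 244267/9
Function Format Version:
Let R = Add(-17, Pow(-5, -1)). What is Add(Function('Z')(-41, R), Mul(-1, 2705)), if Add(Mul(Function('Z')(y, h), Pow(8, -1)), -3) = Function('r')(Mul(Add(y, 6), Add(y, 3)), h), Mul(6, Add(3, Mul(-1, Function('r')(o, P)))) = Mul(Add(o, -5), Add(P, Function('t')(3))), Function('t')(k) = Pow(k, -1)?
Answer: Rational(244267, 9) ≈ 27141.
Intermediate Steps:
R = Rational(-86, 5) (R = Add(-17, Rational(-1, 5)) = Rational(-86, 5) ≈ -17.200)
Function('r')(o, P) = Add(3, Mul(Rational(-1, 6), Add(-5, o), Add(Rational(1, 3), P))) (Function('r')(o, P) = Add(3, Mul(Rational(-1, 6), Mul(Add(o, -5), Add(P, Pow(3, -1))))) = Add(3, Mul(Rational(-1, 6), Mul(Add(-5, o), Add(P, Rational(1, 3))))) = Add(3, Mul(Rational(-1, 6), Mul(Add(-5, o), Add(Rational(1, 3), P)))) = Add(3, Mul(Rational(-1, 6), Add(-5, o), Add(Rational(1, 3), P))))
Function('Z')(y, h) = Add(Rational(452, 9), Mul(Rational(20, 3), h), Mul(Rational(-4, 9), Add(3, y), Add(6, y)), Mul(Rational(-4, 3), h, Add(3, y), Add(6, y))) (Function('Z')(y, h) = Add(24, Mul(8, Add(Rational(59, 18), Mul(Rational(-1, 18), Mul(Add(y, 6), Add(y, 3))), Mul(Rational(5, 6), h), Mul(Rational(-1, 6), h, Mul(Add(y, 6), Add(y, 3)))))) = Add(24, Mul(8, Add(Rational(59, 18), Mul(Rational(-1, 18), Mul(Add(6, y), Add(3, y))), Mul(Rational(5, 6), h), Mul(Rational(-1, 6), h, Mul(Add(6, y), Add(3, y)))))) = Add(24, Mul(8, Add(Rational(59, 18), Mul(Rational(-1, 18), Mul(Add(3, y), Add(6, y))), Mul(Rational(5, 6), h), Mul(Rational(-1, 6), h, Mul(Add(3, y), Add(6, y)))))) = Add(24, Mul(8, Add(Rational(59, 18), Mul(Rational(-1, 18), Add(3, y), Add(6, y)), Mul(Rational(5, 6), h), Mul(Rational(-1, 6), h, Add(3, y), Add(6, y))))) = Add(24, Mul(8, Add(Rational(59, 18), Mul(Rational(5, 6), h), Mul(Rational(-1, 18), Add(3, y), Add(6, y)), Mul(Rational(-1, 6), h, Add(3, y), Add(6, y))))) = Add(24, Add(Rational(236, 9), Mul(Rational(20, 3), h), Mul(Rational(-4, 9), Add(3, y), Add(6, y)), Mul(Rational(-4, 3), h, Add(3, y), Add(6, y)))) = Add(Rational(452, 9), Mul(Rational(20, 3), h), Mul(Rational(-4, 9), Add(3, y), Add(6, y)), Mul(Rational(-4, 3), h, Add(3, y), Add(6, y))))
Add(Function('Z')(-41, R), Mul(-1, 2705)) = Add(Add(Rational(380, 9), Mul(-4, -41), Mul(Rational(-4, 9), Pow(-41, 2)), Mul(Rational(20, 3), Rational(-86, 5)), Mul(Rational(-4, 3), Rational(-86, 5), Add(18, Pow(-41, 2), Mul(9, -41)))), Mul(-1, 2705)) = Add(Add(Rational(380, 9), 164, Mul(Rational(-4, 9), 1681), Rational(-344, 3), Mul(Rational(-4, 3), Rational(-86, 5), Add(18, 1681, -369))), -2705) = Add(Add(Rational(380, 9), 164, Rational(-6724, 9), Rational(-344, 3), Mul(Rational(-4, 3), Rational(-86, 5), 1330)), -2705) = Add(Add(Rational(380, 9), 164, Rational(-6724, 9), Rational(-344, 3), Rational(91504, 3)), -2705) = Add(Rational(268612, 9), -2705) = Rational(244267, 9)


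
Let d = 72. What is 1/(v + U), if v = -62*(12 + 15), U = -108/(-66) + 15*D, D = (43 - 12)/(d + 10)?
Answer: -902/1503357 ≈ -0.00059999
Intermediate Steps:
D = 31/82 (D = (43 - 12)/(72 + 10) = 31/82 ≈ 0.37805)
U = 6591/902 (U = -108/(-66) + 15*(31/82) = -108*(-1/66) + 465/82 = 18/11 + 465/82 = 6591/902 ≈ 7.3071)
v = -1674 (v = -62*27 = -1674)
1/(v + U) = 1/(-1674 + 6591/902) = 1/(-1503357/902) = -902/1503357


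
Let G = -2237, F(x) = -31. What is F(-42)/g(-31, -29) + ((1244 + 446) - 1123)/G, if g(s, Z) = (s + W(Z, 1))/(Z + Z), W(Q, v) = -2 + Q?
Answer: -65440/2237 ≈ -29.253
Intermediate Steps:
g(s, Z) = (-2 + Z + s)/(2*Z) (g(s, Z) = (s + (-2 + Z))/(Z + Z) = (-2 + Z + s)/((2*Z)) = (-2 + Z + s)*(1/(2*Z)) = (-2 + Z + s)/(2*Z))
F(-42)/g(-31, -29) + ((1244 + 446) - 1123)/G = -31*(-58/(-2 - 29 - 31)) + ((1244 + 446) - 1123)/(-2237) = -31/((½)*(-1/29)*(-62)) + (1690 - 1123)*(-1/2237) = -31/31/29 + 567*(-1/2237) = -31*29/31 - 567/2237 = -29 - 567/2237 = -65440/2237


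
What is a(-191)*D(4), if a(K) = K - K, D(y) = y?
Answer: 0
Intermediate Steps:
a(K) = 0
a(-191)*D(4) = 0*4 = 0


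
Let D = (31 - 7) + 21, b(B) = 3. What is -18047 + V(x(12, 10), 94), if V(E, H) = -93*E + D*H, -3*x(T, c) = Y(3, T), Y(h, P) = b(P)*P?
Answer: -12701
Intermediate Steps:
D = 45 (D = 24 + 21 = 45)
Y(h, P) = 3*P
x(T, c) = -T
V(E, H) = -93*E + 45*H
-18047 + V(x(12, 10), 94) = -18047 + (-(-93)*12 + 45*94) = -18047 + (-93*(-12) + 4230) = -18047 + (1116 + 4230) = -18047 + 5346 = -12701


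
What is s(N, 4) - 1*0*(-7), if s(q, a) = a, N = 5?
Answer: 4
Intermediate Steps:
s(N, 4) - 1*0*(-7) = 4 - 1*0*(-7) = 4 + 0*(-7) = 4 + 0 = 4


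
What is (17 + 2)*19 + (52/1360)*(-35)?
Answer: 24457/68 ≈ 359.66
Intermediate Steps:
(17 + 2)*19 + (52/1360)*(-35) = 19*19 + (52*(1/1360))*(-35) = 361 + (13/340)*(-35) = 361 - 91/68 = 24457/68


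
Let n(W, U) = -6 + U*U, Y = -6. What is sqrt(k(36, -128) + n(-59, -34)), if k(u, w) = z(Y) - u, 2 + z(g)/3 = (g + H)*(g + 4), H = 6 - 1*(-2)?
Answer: 2*sqrt(274) ≈ 33.106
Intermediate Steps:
H = 8 (H = 6 + 2 = 8)
n(W, U) = -6 + U**2
z(g) = -6 + 3*(4 + g)*(8 + g) (z(g) = -6 + 3*((g + 8)*(g + 4)) = -6 + 3*((8 + g)*(4 + g)) = -6 + 3*((4 + g)*(8 + g)) = -6 + 3*(4 + g)*(8 + g))
k(u, w) = -18 - u (k(u, w) = (90 + 3*(-6)**2 + 36*(-6)) - u = (90 + 3*36 - 216) - u = (90 + 108 - 216) - u = -18 - u)
sqrt(k(36, -128) + n(-59, -34)) = sqrt((-18 - 1*36) + (-6 + (-34)**2)) = sqrt((-18 - 36) + (-6 + 1156)) = sqrt(-54 + 1150) = sqrt(1096) = 2*sqrt(274)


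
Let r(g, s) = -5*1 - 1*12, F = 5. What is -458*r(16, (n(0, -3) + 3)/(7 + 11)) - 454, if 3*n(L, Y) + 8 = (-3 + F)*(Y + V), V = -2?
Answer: 7332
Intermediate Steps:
n(L, Y) = -4 + 2*Y/3 (n(L, Y) = -8/3 + ((-3 + 5)*(Y - 2))/3 = -8/3 + (2*(-2 + Y))/3 = -8/3 + (-4 + 2*Y)/3 = -8/3 + (-4/3 + 2*Y/3) = -4 + 2*Y/3)
r(g, s) = -17 (r(g, s) = -5 - 12 = -17)
-458*r(16, (n(0, -3) + 3)/(7 + 11)) - 454 = -458*(-17) - 454 = 7786 - 454 = 7332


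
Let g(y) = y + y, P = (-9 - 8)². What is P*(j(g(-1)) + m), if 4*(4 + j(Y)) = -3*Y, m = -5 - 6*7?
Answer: -28611/2 ≈ -14306.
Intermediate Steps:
P = 289 (P = (-17)² = 289)
g(y) = 2*y
m = -47 (m = -5 - 42 = -47)
j(Y) = -4 - 3*Y/4 (j(Y) = -4 + (-3*Y)/4 = -4 - 3*Y/4)
P*(j(g(-1)) + m) = 289*((-4 - 3*(-1)/2) - 47) = 289*((-4 - ¾*(-2)) - 47) = 289*((-4 + 3/2) - 47) = 289*(-5/2 - 47) = 289*(-99/2) = -28611/2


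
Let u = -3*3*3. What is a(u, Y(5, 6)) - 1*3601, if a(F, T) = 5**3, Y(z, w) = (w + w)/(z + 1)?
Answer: -3476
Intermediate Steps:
Y(z, w) = 2*w/(1 + z) (Y(z, w) = (2*w)/(1 + z) = 2*w/(1 + z))
u = -27 (u = -9*3 = -27)
a(F, T) = 125
a(u, Y(5, 6)) - 1*3601 = 125 - 1*3601 = 125 - 3601 = -3476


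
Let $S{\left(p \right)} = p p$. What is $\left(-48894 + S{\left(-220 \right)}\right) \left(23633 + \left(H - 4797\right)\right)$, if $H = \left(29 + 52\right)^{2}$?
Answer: $-12546118$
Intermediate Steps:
$S{\left(p \right)} = p^{2}$
$H = 6561$ ($H = 81^{2} = 6561$)
$\left(-48894 + S{\left(-220 \right)}\right) \left(23633 + \left(H - 4797\right)\right) = \left(-48894 + \left(-220\right)^{2}\right) \left(23633 + \left(6561 - 4797\right)\right) = \left(-48894 + 48400\right) \left(23633 + \left(6561 - 4797\right)\right) = - 494 \left(23633 + 1764\right) = \left(-494\right) 25397 = -12546118$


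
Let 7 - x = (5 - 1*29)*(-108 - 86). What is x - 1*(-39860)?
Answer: 35211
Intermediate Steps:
x = -4649 (x = 7 - (5 - 1*29)*(-108 - 86) = 7 - (5 - 29)*(-194) = 7 - (-24)*(-194) = 7 - 1*4656 = 7 - 4656 = -4649)
x - 1*(-39860) = -4649 - 1*(-39860) = -4649 + 39860 = 35211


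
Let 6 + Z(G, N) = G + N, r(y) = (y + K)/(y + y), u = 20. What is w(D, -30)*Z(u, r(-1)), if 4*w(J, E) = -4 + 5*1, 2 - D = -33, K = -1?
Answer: 15/4 ≈ 3.7500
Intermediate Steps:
D = 35 (D = 2 - 1*(-33) = 2 + 33 = 35)
w(J, E) = 1/4 (w(J, E) = (-4 + 5*1)/4 = (-4 + 5)/4 = (1/4)*1 = 1/4)
r(y) = (-1 + y)/(2*y) (r(y) = (y - 1)/(y + y) = (-1 + y)/((2*y)) = (-1 + y)*(1/(2*y)) = (-1 + y)/(2*y))
Z(G, N) = -6 + G + N (Z(G, N) = -6 + (G + N) = -6 + G + N)
w(D, -30)*Z(u, r(-1)) = (-6 + 20 + (1/2)*(-1 - 1)/(-1))/4 = (-6 + 20 + (1/2)*(-1)*(-2))/4 = (-6 + 20 + 1)/4 = (1/4)*15 = 15/4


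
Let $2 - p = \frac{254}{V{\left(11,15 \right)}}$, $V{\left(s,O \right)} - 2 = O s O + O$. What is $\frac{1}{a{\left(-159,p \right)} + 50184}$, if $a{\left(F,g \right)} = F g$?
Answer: $\frac{1246}{62153229} \approx 2.0047 \cdot 10^{-5}$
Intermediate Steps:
$V{\left(s,O \right)} = 2 + O + s O^{2}$ ($V{\left(s,O \right)} = 2 + \left(O s O + O\right) = 2 + \left(s O^{2} + O\right) = 2 + \left(O + s O^{2}\right) = 2 + O + s O^{2}$)
$p = \frac{2365}{1246}$ ($p = 2 - \frac{254}{2 + 15 + 11 \cdot 15^{2}} = 2 - \frac{254}{2 + 15 + 11 \cdot 225} = 2 - \frac{254}{2 + 15 + 2475} = 2 - \frac{254}{2492} = 2 - 254 \cdot \frac{1}{2492} = 2 - \frac{127}{1246} = \frac{2365}{1246} \approx 1.8981$)
$\frac{1}{a{\left(-159,p \right)} + 50184} = \frac{1}{\left(-159\right) \frac{2365}{1246} + 50184} = \frac{1}{- \frac{376035}{1246} + 50184} = \frac{1}{\frac{62153229}{1246}} = \frac{1246}{62153229}$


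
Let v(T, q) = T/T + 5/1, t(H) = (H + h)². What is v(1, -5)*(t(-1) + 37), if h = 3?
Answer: 246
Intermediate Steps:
t(H) = (3 + H)² (t(H) = (H + 3)² = (3 + H)²)
v(T, q) = 6 (v(T, q) = 1 + 5*1 = 1 + 5 = 6)
v(1, -5)*(t(-1) + 37) = 6*((3 - 1)² + 37) = 6*(2² + 37) = 6*(4 + 37) = 6*41 = 246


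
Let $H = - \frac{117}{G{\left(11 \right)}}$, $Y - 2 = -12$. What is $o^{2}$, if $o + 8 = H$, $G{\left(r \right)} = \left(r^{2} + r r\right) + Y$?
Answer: $\frac{3892729}{53824} \approx 72.323$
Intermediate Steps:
$Y = -10$ ($Y = 2 - 12 = -10$)
$G{\left(r \right)} = -10 + 2 r^{2}$ ($G{\left(r \right)} = \left(r^{2} + r r\right) - 10 = \left(r^{2} + r^{2}\right) - 10 = 2 r^{2} - 10 = -10 + 2 r^{2}$)
$H = - \frac{117}{232}$ ($H = - \frac{117}{-10 + 2 \cdot 11^{2}} = - \frac{117}{-10 + 2 \cdot 121} = - \frac{117}{-10 + 242} = - \frac{117}{232} \approx -0.50431$)
$o = - \frac{1973}{232}$ ($o = -8 - \frac{117}{232} = - \frac{1973}{232} \approx -8.5043$)
$o^{2} = \left(- \frac{1973}{232}\right)^{2} = \frac{3892729}{53824}$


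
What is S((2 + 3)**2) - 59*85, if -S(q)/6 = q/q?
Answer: -5021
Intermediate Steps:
S(q) = -6 (S(q) = -6*q/q = -6*1 = -6)
S((2 + 3)**2) - 59*85 = -6 - 59*85 = -6 - 5015 = -5021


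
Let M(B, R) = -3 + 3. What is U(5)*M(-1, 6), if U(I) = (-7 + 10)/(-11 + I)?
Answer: 0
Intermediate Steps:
M(B, R) = 0
U(I) = 3/(-11 + I)
U(5)*M(-1, 6) = (3/(-11 + 5))*0 = (3/(-6))*0 = (3*(-⅙))*0 = -½*0 = 0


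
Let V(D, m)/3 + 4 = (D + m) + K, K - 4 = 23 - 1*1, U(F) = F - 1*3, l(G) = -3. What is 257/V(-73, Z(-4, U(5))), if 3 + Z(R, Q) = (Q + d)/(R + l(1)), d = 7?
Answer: -1799/1161 ≈ -1.5495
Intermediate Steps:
U(F) = -3 + F (U(F) = F - 3 = -3 + F)
Z(R, Q) = -3 + (7 + Q)/(-3 + R) (Z(R, Q) = -3 + (Q + 7)/(R - 3) = -3 + (7 + Q)/(-3 + R))
K = 26 (K = 4 + (23 - 1*1) = 4 + (23 - 1) = 4 + 22 = 26)
V(D, m) = 66 + 3*D + 3*m (V(D, m) = -12 + 3*((D + m) + 26) = -12 + 3*(26 + D + m) = -12 + (78 + 3*D + 3*m) = 66 + 3*D + 3*m)
257/V(-73, Z(-4, U(5))) = 257/(66 + 3*(-73) + 3*((16 + (-3 + 5) - 3*(-4))/(-3 - 4))) = 257/(66 - 219 + 3*((16 + 2 + 12)/(-7))) = 257/(66 - 219 + 3*(-⅐*30)) = 257/(66 - 219 + 3*(-30/7)) = 257/(66 - 219 - 90/7) = 257/(-1161/7) = 257*(-7/1161) = -1799/1161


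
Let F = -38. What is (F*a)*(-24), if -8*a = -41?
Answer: 4674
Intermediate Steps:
a = 41/8 (a = -⅛*(-41) = 41/8 ≈ 5.1250)
(F*a)*(-24) = -38*41/8*(-24) = -779/4*(-24) = 4674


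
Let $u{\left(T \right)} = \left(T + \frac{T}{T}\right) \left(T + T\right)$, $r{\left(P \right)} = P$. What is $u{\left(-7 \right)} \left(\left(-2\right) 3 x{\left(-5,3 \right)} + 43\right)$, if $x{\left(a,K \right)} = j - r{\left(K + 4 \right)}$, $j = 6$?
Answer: $4116$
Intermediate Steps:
$x{\left(a,K \right)} = 2 - K$ ($x{\left(a,K \right)} = 6 - \left(K + 4\right) = 6 - \left(4 + K\right) = 2 - K$)
$u{\left(T \right)} = 2 T \left(1 + T\right)$ ($u{\left(T \right)} = \left(T + 1\right) 2 T = \left(1 + T\right) 2 T = 2 T \left(1 + T\right)$)
$u{\left(-7 \right)} \left(\left(-2\right) 3 x{\left(-5,3 \right)} + 43\right) = 2 \left(-7\right) \left(1 - 7\right) \left(\left(-2\right) 3 \left(2 - 3\right) + 43\right) = 2 \left(-7\right) \left(-6\right) \left(- 6 \left(2 - 3\right) + 43\right) = 84 \left(\left(-6\right) \left(-1\right) + 43\right) = 84 \left(6 + 43\right) = 84 \cdot 49 = 4116$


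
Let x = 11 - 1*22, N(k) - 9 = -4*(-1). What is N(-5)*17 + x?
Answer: 210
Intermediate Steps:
N(k) = 13 (N(k) = 9 - 4*(-1) = 9 + 4 = 13)
x = -11 (x = 11 - 22 = -11)
N(-5)*17 + x = 13*17 - 11 = 221 - 11 = 210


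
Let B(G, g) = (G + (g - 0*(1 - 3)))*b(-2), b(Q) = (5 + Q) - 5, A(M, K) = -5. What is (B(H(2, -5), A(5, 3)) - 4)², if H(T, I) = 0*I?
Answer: 36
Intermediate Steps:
H(T, I) = 0
b(Q) = Q
B(G, g) = -2*G - 2*g (B(G, g) = (G + (g - 0*(1 - 3)))*(-2) = (G + (g - 0*(-2)))*(-2) = (G + (g - 1*0))*(-2) = (G + (g + 0))*(-2) = (G + g)*(-2) = -2*G - 2*g)
(B(H(2, -5), A(5, 3)) - 4)² = ((-2*0 - 2*(-5)) - 4)² = ((0 + 10) - 4)² = (10 - 4)² = 6² = 36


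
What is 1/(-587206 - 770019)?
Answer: -1/1357225 ≈ -7.3680e-7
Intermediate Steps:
1/(-587206 - 770019) = 1/(-1357225) = -1/1357225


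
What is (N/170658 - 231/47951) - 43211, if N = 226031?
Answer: -353594396394455/8183221758 ≈ -43210.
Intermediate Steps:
(N/170658 - 231/47951) - 43211 = (226031/170658 - 231/47951) - 43211 = 10798990483/8183221758 - 43211 = -353594396394455/8183221758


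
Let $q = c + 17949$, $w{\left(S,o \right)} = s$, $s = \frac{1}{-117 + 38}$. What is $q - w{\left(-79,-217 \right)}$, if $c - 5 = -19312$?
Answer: $- \frac{107281}{79} \approx -1358.0$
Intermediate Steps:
$c = -19307$ ($c = 5 - 19312 = -19307$)
$s = - \frac{1}{79}$ ($s = \frac{1}{-79} = - \frac{1}{79} \approx -0.012658$)
$w{\left(S,o \right)} = - \frac{1}{79}$
$q = -1358$ ($q = -19307 + 17949 = -1358$)
$q - w{\left(-79,-217 \right)} = -1358 - - \frac{1}{79} = -1358 + \frac{1}{79} = - \frac{107281}{79}$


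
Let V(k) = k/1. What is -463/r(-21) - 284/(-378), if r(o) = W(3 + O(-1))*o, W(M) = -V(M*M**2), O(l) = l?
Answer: -433/216 ≈ -2.0046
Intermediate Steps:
V(k) = k (V(k) = k*1 = k)
W(M) = -M**3 (W(M) = -M*M**2 = -M**3)
r(o) = -8*o (r(o) = (-(3 - 1)**3)*o = (-1*2**3)*o = (-1*8)*o = -8*o)
-463/r(-21) - 284/(-378) = -463/((-8*(-21))) - 284/(-378) = -463/168 - 284*(-1/378) = -463*1/168 + 142/189 = -463/168 + 142/189 = -433/216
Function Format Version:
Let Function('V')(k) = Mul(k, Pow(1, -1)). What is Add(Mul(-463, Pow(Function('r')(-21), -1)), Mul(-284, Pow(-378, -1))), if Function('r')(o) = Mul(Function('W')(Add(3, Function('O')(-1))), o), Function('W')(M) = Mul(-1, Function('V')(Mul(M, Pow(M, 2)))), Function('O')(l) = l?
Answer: Rational(-433, 216) ≈ -2.0046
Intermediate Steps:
Function('V')(k) = k (Function('V')(k) = Mul(k, 1) = k)
Function('W')(M) = Mul(-1, Pow(M, 3)) (Function('W')(M) = Mul(-1, Mul(M, Pow(M, 2))) = Mul(-1, Pow(M, 3)))
Function('r')(o) = Mul(-8, o) (Function('r')(o) = Mul(Mul(-1, Pow(Add(3, -1), 3)), o) = Mul(Mul(-1, Pow(2, 3)), o) = Mul(Mul(-1, 8), o) = Mul(-8, o))
Add(Mul(-463, Pow(Function('r')(-21), -1)), Mul(-284, Pow(-378, -1))) = Add(Mul(-463, Pow(Mul(-8, -21), -1)), Mul(-284, Pow(-378, -1))) = Add(Mul(-463, Pow(168, -1)), Mul(-284, Rational(-1, 378))) = Add(Mul(-463, Rational(1, 168)), Rational(142, 189)) = Add(Rational(-463, 168), Rational(142, 189)) = Rational(-433, 216)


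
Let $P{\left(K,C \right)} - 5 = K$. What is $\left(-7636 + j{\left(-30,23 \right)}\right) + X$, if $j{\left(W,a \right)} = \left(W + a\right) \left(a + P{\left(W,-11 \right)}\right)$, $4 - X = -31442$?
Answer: $23824$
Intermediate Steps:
$X = 31446$ ($X = 4 - -31442 = 4 + 31442 = 31446$)
$P{\left(K,C \right)} = 5 + K$
$j{\left(W,a \right)} = \left(W + a\right) \left(5 + W + a\right)$ ($j{\left(W,a \right)} = \left(W + a\right) \left(a + \left(5 + W\right)\right) = \left(W + a\right) \left(5 + W + a\right)$)
$\left(-7636 + j{\left(-30,23 \right)}\right) + X = \left(-7636 + \left(23^{2} - 690 - 30 \left(5 - 30\right) + 23 \left(5 - 30\right)\right)\right) + 31446 = \left(-7636 + \left(529 - 690 - -750 + 23 \left(-25\right)\right)\right) + 31446 = \left(-7636 + \left(529 - 690 + 750 - 575\right)\right) + 31446 = \left(-7636 + 14\right) + 31446 = -7622 + 31446 = 23824$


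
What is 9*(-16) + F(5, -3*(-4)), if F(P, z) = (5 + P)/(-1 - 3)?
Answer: -293/2 ≈ -146.50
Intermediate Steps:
F(P, z) = -5/4 - P/4 (F(P, z) = (5 + P)/(-4) = (5 + P)*(-1/4) = -5/4 - P/4)
9*(-16) + F(5, -3*(-4)) = 9*(-16) + (-5/4 - 1/4*5) = -144 + (-5/4 - 5/4) = -144 - 5/2 = -293/2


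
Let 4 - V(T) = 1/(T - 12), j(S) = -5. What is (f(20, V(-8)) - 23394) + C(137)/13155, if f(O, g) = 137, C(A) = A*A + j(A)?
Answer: -305927071/13155 ≈ -23256.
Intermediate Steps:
V(T) = 4 - 1/(-12 + T) (V(T) = 4 - 1/(T - 12) = 4 - 1/(-12 + T))
C(A) = -5 + A² (C(A) = A*A - 5 = A² - 5 = -5 + A²)
(f(20, V(-8)) - 23394) + C(137)/13155 = (137 - 23394) + (-5 + 137²)/13155 = -23257 + (-5 + 18769)*(1/13155) = -23257 + 18764*(1/13155) = -23257 + 18764/13155 = -305927071/13155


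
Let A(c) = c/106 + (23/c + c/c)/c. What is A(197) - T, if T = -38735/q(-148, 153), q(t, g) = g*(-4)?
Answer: -77326510537/1258808724 ≈ -61.428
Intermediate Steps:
q(t, g) = -4*g
A(c) = c/106 + (1 + 23/c)/c (A(c) = c*(1/106) + (23/c + 1)/c = c/106 + (1 + 23/c)/c)
T = 38735/612 (T = -38735/((-4*153)) = -38735/(-612) = -38735*(-1/612) = 38735/612 ≈ 63.292)
A(197) - T = (23 + 197 + (1/106)*197³)/197² - 1*38735/612 = (23 + 197 + (1/106)*7645373)/38809 - 38735/612 = (23 + 197 + 7645373/106)/38809 - 38735/612 = (1/38809)*(7668693/106) - 38735/612 = 7668693/4113754 - 38735/612 = -77326510537/1258808724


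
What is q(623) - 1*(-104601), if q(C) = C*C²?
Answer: 241908968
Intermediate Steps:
q(C) = C³
q(623) - 1*(-104601) = 623³ - 1*(-104601) = 241804367 + 104601 = 241908968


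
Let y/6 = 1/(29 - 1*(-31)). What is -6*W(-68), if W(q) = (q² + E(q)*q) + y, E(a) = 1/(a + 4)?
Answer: -1110039/40 ≈ -27751.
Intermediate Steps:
E(a) = 1/(4 + a)
y = ⅒ (y = 6/(29 - 1*(-31)) = 6/(29 + 31) = 6/60 = 6*(1/60) = ⅒ ≈ 0.10000)
W(q) = ⅒ + q² + q/(4 + q) (W(q) = (q² + q/(4 + q)) + ⅒ = ⅒ + q² + q/(4 + q))
-6*W(-68) = -6*(-68 + (1 + 10*(-68)²)*(4 - 68)/10)/(4 - 68) = -6*(-68 + (⅒)*(1 + 10*4624)*(-64))/(-64) = -(-3)*(-68 + (⅒)*(1 + 46240)*(-64))/32 = -(-3)*(-68 + (⅒)*46241*(-64))/32 = -(-3)*(-68 - 1479712/5)/32 = -(-3)*(-1480052)/(32*5) = -6*370013/80 = -1110039/40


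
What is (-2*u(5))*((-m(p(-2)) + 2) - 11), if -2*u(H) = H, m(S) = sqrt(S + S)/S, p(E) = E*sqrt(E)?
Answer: -45 - 5*2**(3/4)/(2*sqrt(-I)) ≈ -47.973 - 2.973*I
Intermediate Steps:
p(E) = E**(3/2)
m(S) = sqrt(2)/sqrt(S) (m(S) = sqrt(2*S)/S = (sqrt(2)*sqrt(S))/S = sqrt(2)/sqrt(S))
u(H) = -H/2
(-2*u(5))*((-m(p(-2)) + 2) - 11) = (-(-1)*5)*((-sqrt(2)/sqrt((-2)**(3/2)) + 2) - 11) = (-2*(-5/2))*((-sqrt(2)/sqrt(-2*I*sqrt(2)) + 2) - 11) = 5*((-sqrt(2)*2**(1/4)/(2*sqrt(-I)) + 2) - 11) = 5*((-2**(3/4)/(2*sqrt(-I)) + 2) - 11) = 5*((2 - 2**(3/4)/(2*sqrt(-I))) - 11) = 5*(-9 - 2**(3/4)/(2*sqrt(-I))) = -45 - 5*2**(3/4)/(2*sqrt(-I))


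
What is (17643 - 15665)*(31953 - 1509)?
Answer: 60218232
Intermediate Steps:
(17643 - 15665)*(31953 - 1509) = 1978*30444 = 60218232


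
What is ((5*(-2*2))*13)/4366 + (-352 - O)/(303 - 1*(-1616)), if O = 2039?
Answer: -5469023/4189177 ≈ -1.3055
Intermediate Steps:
((5*(-2*2))*13)/4366 + (-352 - O)/(303 - 1*(-1616)) = ((5*(-2*2))*13)/4366 + (-352 - 1*2039)/(303 - 1*(-1616)) = ((5*(-4))*13)*(1/4366) + (-352 - 2039)/(303 + 1616) = -20*13*(1/4366) - 2391/1919 = -260*1/4366 - 2391*1/1919 = -130/2183 - 2391/1919 = -5469023/4189177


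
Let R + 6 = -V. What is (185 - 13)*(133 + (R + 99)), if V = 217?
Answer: 1548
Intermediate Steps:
R = -223 (R = -6 - 1*217 = -6 - 217 = -223)
(185 - 13)*(133 + (R + 99)) = (185 - 13)*(133 + (-223 + 99)) = 172*(133 - 124) = 172*9 = 1548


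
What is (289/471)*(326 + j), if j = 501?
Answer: 239003/471 ≈ 507.44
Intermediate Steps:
(289/471)*(326 + j) = (289/471)*(326 + 501) = (289*(1/471))*827 = (289/471)*827 = 239003/471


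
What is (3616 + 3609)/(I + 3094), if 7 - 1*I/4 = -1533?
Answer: 7225/9254 ≈ 0.78074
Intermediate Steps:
I = 6160 (I = 28 - 4*(-1533) = 28 + 6132 = 6160)
(3616 + 3609)/(I + 3094) = (3616 + 3609)/(6160 + 3094) = 7225/9254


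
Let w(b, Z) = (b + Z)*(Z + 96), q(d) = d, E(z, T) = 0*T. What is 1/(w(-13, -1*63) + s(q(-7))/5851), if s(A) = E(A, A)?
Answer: -1/2508 ≈ -0.00039872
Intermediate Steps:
E(z, T) = 0
w(b, Z) = (96 + Z)*(Z + b) (w(b, Z) = (Z + b)*(96 + Z) = (96 + Z)*(Z + b))
s(A) = 0
1/(w(-13, -1*63) + s(q(-7))/5851) = 1/(((-1*63)² + 96*(-1*63) + 96*(-13) - 1*63*(-13)) + 0/5851) = 1/(((-63)² + 96*(-63) - 1248 - 63*(-13)) + 0*(1/5851)) = 1/((3969 - 6048 - 1248 + 819) + 0) = 1/(-2508 + 0) = 1/(-2508) = -1/2508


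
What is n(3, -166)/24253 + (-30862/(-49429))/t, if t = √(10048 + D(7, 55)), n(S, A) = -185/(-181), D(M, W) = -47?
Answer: 185/4389793 + 30862*√10001/494339429 ≈ 0.0062855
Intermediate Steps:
n(S, A) = 185/181 (n(S, A) = -185*(-1/181) = 185/181)
t = √10001 (t = √(10048 - 47) = √10001 ≈ 100.01)
n(3, -166)/24253 + (-30862/(-49429))/t = (185/181)/24253 + (-30862/(-49429))/(√10001) = (185/181)*(1/24253) + (-30862*(-1/49429))*(√10001/10001) = 185/4389793 + 30862*(√10001/10001)/49429 = 185/4389793 + 30862*√10001/494339429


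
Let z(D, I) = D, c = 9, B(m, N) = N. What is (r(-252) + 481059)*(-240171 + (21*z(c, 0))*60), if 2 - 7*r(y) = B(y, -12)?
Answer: -110081669691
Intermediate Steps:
r(y) = 2 (r(y) = 2/7 - ⅐*(-12) = 2/7 + 12/7 = 2)
(r(-252) + 481059)*(-240171 + (21*z(c, 0))*60) = (2 + 481059)*(-240171 + (21*9)*60) = 481061*(-240171 + 189*60) = 481061*(-240171 + 11340) = 481061*(-228831) = -110081669691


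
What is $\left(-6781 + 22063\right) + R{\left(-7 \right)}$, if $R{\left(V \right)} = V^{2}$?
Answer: $15331$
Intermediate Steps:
$\left(-6781 + 22063\right) + R{\left(-7 \right)} = \left(-6781 + 22063\right) + \left(-7\right)^{2} = 15282 + 49 = 15331$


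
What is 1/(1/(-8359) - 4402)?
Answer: -8359/36796319 ≈ -0.00022717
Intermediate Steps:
1/(1/(-8359) - 4402) = 1/(-1/8359 - 4402) = 1/(-36796319/8359) = -8359/36796319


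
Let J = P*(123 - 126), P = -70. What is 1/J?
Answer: 1/210 ≈ 0.0047619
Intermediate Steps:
J = 210 (J = -70*(123 - 126) = -70*(-3) = 210)
1/J = 1/210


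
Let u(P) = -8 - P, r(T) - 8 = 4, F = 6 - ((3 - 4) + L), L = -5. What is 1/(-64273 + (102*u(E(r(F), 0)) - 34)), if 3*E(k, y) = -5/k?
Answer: -6/390653 ≈ -1.5359e-5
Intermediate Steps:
F = 12 (F = 6 - ((3 - 4) - 5) = 6 - (-1 - 5) = 6 - 1*(-6) = 6 + 6 = 12)
r(T) = 12 (r(T) = 8 + 4 = 12)
E(k, y) = -5/(3*k) (E(k, y) = (-5/k)/3 = -5/(3*k))
1/(-64273 + (102*u(E(r(F), 0)) - 34)) = 1/(-64273 + (102*(-8 - (-5)/(3*12)) - 34)) = 1/(-64273 + (102*(-8 - 1*(-5/36)) - 34)) = 1/(-64273 + (102*(-8 + 5/36) - 34)) = 1/(-64273 + (102*(-283/36) - 34)) = 1/(-64273 + (-4811/6 - 34)) = 1/(-64273 - 5015/6) = 1/(-390653/6) = -6/390653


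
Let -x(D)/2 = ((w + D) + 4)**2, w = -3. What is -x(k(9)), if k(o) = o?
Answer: 200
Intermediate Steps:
x(D) = -2*(1 + D)**2 (x(D) = -2*((-3 + D) + 4)**2 = -2*(1 + D)**2)
-x(k(9)) = -(-2)*(1 + 9)**2 = -(-2)*10**2 = -(-2)*100 = -1*(-200) = 200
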